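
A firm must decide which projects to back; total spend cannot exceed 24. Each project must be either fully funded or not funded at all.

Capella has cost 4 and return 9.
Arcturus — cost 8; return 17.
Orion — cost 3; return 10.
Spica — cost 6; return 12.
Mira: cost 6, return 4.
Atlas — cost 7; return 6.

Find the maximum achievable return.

Treat it as a binary knapsack problem.
Capella + Arcturus + Orion + Spica: cost 4 + 8 + 3 + 6 = 21 ≤ 24, return 9 + 17 + 10 + 12 = 48.
Arcturus + Orion + Spica + Atlas: cost 8 + 3 + 6 + 7 = 24 ≤ 24, return 17 + 10 + 12 + 6 = 45.
Arcturus + Orion + Spica + Mira: cost 8 + 3 + 6 + 6 = 23 ≤ 24, return 17 + 10 + 12 + 4 = 43.
Best is Capella, Arcturus, Orion, and Spica with total return 48.

48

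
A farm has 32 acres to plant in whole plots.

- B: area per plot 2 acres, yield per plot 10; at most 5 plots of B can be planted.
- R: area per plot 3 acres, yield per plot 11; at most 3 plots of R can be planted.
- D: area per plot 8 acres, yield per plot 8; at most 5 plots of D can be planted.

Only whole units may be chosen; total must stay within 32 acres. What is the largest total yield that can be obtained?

91

Take 5×B, 3×R, and 1×D: area 27 ≤ 32, yield 5·10 + 3·11 + 1·8 = 91.
B has the best ratio (10/2) and is taken to its limit of 5; remaining capacity is filled optimally with the others.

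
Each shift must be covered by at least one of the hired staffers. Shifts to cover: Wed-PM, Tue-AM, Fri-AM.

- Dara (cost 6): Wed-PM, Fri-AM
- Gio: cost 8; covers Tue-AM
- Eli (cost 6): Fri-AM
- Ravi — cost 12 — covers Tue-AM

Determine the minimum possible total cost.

Choose Dara and Gio: together they cover Wed-PM, Tue-AM, Fri-AM — every shift.
Total cost: 6 + 8 = 14.

14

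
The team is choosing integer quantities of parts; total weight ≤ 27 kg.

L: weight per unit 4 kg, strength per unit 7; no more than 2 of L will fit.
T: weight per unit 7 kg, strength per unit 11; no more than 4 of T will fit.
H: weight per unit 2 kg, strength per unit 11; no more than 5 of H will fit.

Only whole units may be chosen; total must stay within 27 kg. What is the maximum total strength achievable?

80

H has the best ratio (11/2); taking only H gives at most 5×11 = 55 (stopped by the supply cap of 5).
Mixing does better — 2×L, 1×T, and 5×H: weight 25 ≤ 27, strength 2·7 + 1·11 + 5·11 = 80.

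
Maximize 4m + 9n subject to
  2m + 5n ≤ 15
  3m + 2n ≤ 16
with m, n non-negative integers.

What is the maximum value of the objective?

27

Relaxing integrality, the LP optimum is 28.82 at (m,n) = (4.55, 1.18), which is not an integer point.
(m,n)=(0,3): 2·0+5·3=15≤15, 3·0+2·3=6≤16, objective 27.
(m,n)=(4,1): 2·4+5·1=13≤15, 3·4+2·1=14≤16, objective 25.
Maximum is 27 at (m,n)=(0,3).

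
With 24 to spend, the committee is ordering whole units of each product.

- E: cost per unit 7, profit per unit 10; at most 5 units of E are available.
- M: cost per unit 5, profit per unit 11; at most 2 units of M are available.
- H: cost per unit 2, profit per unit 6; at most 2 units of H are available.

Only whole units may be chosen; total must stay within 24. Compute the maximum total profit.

This is a bounded integer knapsack.
Take 1×E, 2×M, and 2×H: cost 21 ≤ 24, profit 1·10 + 2·11 + 2·6 = 44.
H has the best ratio (6/2) and is taken to its limit of 2; remaining capacity is filled optimally with the others.

44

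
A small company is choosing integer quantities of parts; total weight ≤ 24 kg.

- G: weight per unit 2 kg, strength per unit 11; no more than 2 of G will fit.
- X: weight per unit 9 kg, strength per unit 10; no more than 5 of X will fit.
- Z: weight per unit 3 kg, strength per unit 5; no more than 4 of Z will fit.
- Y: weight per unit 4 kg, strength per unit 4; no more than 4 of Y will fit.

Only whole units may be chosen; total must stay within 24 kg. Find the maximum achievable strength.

G has the best ratio (11/2); taking only G gives at most 2×11 = 22 (stopped by the supply cap of 2).
Mixing does better — 2×G, 4×Z, and 2×Y: weight 24 ≤ 24, strength 2·11 + 4·5 + 2·4 = 50.

50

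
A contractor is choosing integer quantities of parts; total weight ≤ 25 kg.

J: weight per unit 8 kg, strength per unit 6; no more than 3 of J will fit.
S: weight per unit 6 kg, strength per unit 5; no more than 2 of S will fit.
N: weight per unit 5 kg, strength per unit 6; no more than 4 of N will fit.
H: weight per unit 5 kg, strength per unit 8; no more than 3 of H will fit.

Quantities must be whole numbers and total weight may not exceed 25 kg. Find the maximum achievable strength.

This is a bounded integer knapsack.
H has the best ratio (8/5); taking only H gives at most 3×8 = 24 (stopped by the supply cap of 3).
Mixing does better — 2×N and 3×H: weight 25 ≤ 25, strength 2·6 + 3·8 = 36.

36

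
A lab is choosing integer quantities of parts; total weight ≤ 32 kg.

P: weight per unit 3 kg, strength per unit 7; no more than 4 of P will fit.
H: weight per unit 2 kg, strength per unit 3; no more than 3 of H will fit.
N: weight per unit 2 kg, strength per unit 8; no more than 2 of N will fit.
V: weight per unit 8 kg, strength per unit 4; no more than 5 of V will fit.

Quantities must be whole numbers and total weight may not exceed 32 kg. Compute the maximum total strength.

Take 4×P, 3×H, 2×N, and 1×V: weight 30 ≤ 32, strength 4·7 + 3·3 + 2·8 + 1·4 = 57.
N has the best ratio (8/2) and is taken to its limit of 2; remaining capacity is filled optimally with the others.

57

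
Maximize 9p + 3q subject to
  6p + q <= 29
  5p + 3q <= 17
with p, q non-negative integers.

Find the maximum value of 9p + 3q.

(p,q)=(3,0): 6·3+1·0=18≤29, 5·3+3·0=15≤17, objective 27.
(p,q)=(2,1): 6·2+1·1=13≤29, 5·2+3·1=13≤17, objective 21.
(p,q)=(2,0): 6·2+1·0=12≤29, 5·2+3·0=10≤17, objective 18.
The best lattice point is (3,0), giving 27.

27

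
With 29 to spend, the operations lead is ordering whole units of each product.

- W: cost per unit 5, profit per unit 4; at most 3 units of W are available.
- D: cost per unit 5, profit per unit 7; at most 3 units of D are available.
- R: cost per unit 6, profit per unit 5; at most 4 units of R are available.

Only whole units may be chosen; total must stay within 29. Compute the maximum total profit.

3×D and 2×R: cost 27 ≤ 29, profit 3·7 + 2·5 = 31.
1×W, 3×D, and 1×R: cost 26 ≤ 29, profit 1·4 + 3·7 + 1·5 = 30.
Best is 31.

31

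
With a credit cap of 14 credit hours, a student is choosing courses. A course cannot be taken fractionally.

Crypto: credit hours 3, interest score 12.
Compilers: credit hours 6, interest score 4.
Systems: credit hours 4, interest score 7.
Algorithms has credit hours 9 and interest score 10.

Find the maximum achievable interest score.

Treat it as a binary knapsack problem.
Crypto + Algorithms: credit hours 3 + 9 = 12 ≤ 14, interest score 12 + 10 = 22.
Crypto + Systems: credit hours 3 + 4 = 7 ≤ 14, interest score 12 + 7 = 19.
Crypto + Compilers + Systems: credit hours 3 + 6 + 4 = 13 ≤ 14, interest score 12 + 4 + 7 = 23.
Best is Crypto, Compilers, and Systems with total interest score 23.

23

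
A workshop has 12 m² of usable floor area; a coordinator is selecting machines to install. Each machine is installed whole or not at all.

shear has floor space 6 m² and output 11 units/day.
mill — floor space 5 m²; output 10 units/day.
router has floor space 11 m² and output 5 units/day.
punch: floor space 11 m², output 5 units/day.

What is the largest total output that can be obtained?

21

This is a 0-1 knapsack instance.
Take shear and mill: floor space 6 + 5 = 11 ≤ 12, output 11 + 10 = 21.
No other feasible combination does better.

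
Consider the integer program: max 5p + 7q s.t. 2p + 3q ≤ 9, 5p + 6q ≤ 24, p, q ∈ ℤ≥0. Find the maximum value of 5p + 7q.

(p,q)=(3,1): 2·3+3·1=9≤9, 5·3+6·1=21≤24, objective 22.
(p,q)=(4,0): 2·4+3·0=8≤9, 5·4+6·0=20≤24, objective 20.
(p,q)=(2,1): 2·2+3·1=7≤9, 5·2+6·1=16≤24, objective 17.
No feasible integer point exceeds 22.

22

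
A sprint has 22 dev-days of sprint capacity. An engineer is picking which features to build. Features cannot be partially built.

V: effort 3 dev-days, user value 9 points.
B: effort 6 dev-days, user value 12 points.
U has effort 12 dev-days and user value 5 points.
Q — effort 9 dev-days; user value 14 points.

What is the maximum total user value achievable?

35

Take V, B, and Q: effort 3 + 6 + 9 = 18 ≤ 22, user value 9 + 12 + 14 = 35.
No other feasible combination does better.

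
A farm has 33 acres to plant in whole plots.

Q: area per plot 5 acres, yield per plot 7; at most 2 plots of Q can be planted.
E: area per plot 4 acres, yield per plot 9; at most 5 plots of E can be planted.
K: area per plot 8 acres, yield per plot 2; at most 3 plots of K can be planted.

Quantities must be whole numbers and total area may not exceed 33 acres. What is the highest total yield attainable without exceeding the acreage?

This is a bounded integer knapsack.
Take 2×Q and 5×E: area 30 ≤ 33, yield 2·7 + 5·9 = 59.
E has the best ratio (9/4) and is taken to its limit of 5; remaining capacity is filled optimally with the others.

59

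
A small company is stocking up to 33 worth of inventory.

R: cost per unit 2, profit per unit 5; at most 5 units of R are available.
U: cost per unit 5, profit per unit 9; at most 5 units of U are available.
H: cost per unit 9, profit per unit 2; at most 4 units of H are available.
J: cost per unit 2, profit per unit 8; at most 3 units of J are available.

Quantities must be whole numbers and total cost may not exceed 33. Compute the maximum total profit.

J has the best ratio (8/2); taking only J gives at most 3×8 = 24 (stopped by the supply cap of 3).
Mixing does better — 5×R, 3×U, and 3×J: cost 31 ≤ 33, profit 5·5 + 3·9 + 3·8 = 76.

76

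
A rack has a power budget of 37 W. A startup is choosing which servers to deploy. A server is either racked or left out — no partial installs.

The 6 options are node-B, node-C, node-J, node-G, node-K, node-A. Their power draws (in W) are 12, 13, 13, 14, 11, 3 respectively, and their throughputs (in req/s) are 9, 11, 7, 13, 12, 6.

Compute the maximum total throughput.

This is an integer program with binary decision variables.
Allowing fractional choices, the relaxed optimum would be about 38.6, but servers are indivisible.
node-B + node-G + node-K: power draw 12 + 14 + 11 = 37 ≤ 37, throughput 9 + 13 + 12 = 34.
node-B + node-C + node-K: power draw 12 + 13 + 11 = 36 ≤ 37, throughput 9 + 11 + 12 = 32.
node-G + node-K + node-A: power draw 14 + 11 + 3 = 28 ≤ 37, throughput 13 + 12 + 6 = 31.
Best is node-B, node-G, and node-K with total throughput 34.

34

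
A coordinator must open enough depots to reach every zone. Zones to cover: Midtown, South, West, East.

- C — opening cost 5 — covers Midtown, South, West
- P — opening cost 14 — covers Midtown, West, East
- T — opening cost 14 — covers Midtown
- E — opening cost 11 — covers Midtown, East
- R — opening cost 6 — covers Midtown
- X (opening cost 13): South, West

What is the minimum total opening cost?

16

This is an integer covering problem.
Choose C and E: together they cover Midtown, South, West, East — every zone.
Total opening cost: 5 + 11 = 16.
No cover costs less than 16.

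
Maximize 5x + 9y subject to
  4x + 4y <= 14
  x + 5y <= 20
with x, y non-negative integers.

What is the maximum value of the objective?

The continuous relaxation peaks at (0, 3.5) with value 31.50; rounding to a feasible lattice point costs some objective.
(x,y)=(0,3): 4·0+4·3=12≤14, 1·0+5·3=15≤20, objective 27.
(x,y)=(1,2): 4·1+4·2=12≤14, 1·1+5·2=11≤20, objective 23.
No feasible integer point exceeds 27.

27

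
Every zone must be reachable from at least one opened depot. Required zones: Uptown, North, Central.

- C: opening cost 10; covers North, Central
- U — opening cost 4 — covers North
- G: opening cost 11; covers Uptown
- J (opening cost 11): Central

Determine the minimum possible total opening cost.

The greedy cost-per-new-zone heuristic would pick U, C, and G for 25, but a cheaper cover exists.
Choose C and G: together they cover Uptown, North, Central — every zone.
Total opening cost: 10 + 11 = 21.
No cover costs less than 21.

21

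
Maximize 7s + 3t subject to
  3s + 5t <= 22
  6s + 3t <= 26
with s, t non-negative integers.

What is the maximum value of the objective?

28

Relaxing integrality, the LP optimum is 30.33 at (s,t) = (4.33, 0), which is not an integer point.
(s,t)=(4,0): 3·4+5·0=12≤22, 6·4+3·0=24≤26, objective 28.
(s,t)=(3,1): 3·3+5·1=14≤22, 6·3+3·1=21≤26, objective 24.
(s,t)=(3,0): 3·3+5·0=9≤22, 6·3+3·0=18≤26, objective 21.
No feasible integer point exceeds 28.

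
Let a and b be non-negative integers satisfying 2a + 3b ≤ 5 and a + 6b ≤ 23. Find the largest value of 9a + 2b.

Relaxing integrality, the LP optimum is 22.50 at (a,b) = (2.5, 0), which is not an integer point.
(a,b)=(2,0): 2·2+3·0=4≤5, 1·2+6·0=2≤23, objective 18.
(a,b)=(1,1): 2·1+3·1=5≤5, 1·1+6·1=7≤23, objective 11.
(a,b)=(1,0): 2·1+3·0=2≤5, 1·1+6·0=1≤23, objective 9.
The best lattice point is (2,0), giving 18.

18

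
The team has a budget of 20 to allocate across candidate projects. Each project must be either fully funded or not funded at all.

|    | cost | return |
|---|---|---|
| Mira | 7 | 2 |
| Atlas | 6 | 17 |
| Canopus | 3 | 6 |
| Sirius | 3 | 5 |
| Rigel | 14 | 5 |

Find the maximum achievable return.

This is a 0-1 knapsack instance.
Allowing fractional choices, the relaxed optimum would be about 30.9, but projects are indivisible.
Mira + Atlas + Canopus + Sirius: cost 7 + 6 + 3 + 3 = 19 ≤ 20, return 2 + 17 + 6 + 5 = 30.
Atlas + Canopus + Sirius: cost 6 + 3 + 3 = 12 ≤ 20, return 17 + 6 + 5 = 28.
Mira + Atlas + Canopus: cost 7 + 6 + 3 = 16 ≤ 20, return 2 + 17 + 6 = 25.
Best is Mira, Atlas, Canopus, and Sirius with total return 30.

30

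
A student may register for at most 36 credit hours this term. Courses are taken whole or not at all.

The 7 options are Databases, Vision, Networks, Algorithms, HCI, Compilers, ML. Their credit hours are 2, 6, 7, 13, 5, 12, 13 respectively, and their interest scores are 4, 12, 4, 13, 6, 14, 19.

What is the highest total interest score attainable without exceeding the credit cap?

Allowing fractional choices, the relaxed optimum would be about 52.7, but courses are indivisible.
Databases + Vision + Algorithms + ML: credit hours 2 + 6 + 13 + 13 = 34 ≤ 36, interest score 4 + 12 + 13 + 19 = 48.
Databases + Vision + Compilers + ML: credit hours 2 + 6 + 12 + 13 = 33 ≤ 36, interest score 4 + 12 + 14 + 19 = 49.
Vision + HCI + Compilers + ML: credit hours 6 + 5 + 12 + 13 = 36 ≤ 36, interest score 12 + 6 + 14 + 19 = 51.
Best is Vision, HCI, Compilers, and ML with total interest score 51.

51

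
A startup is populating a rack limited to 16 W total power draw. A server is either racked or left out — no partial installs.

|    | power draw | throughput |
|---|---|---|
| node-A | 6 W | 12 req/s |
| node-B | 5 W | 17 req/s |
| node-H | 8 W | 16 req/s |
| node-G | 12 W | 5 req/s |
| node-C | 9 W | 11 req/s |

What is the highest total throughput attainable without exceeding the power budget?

Treat it as a binary knapsack problem.
node-A + node-B: power draw 6 + 5 = 11 ≤ 16, throughput 12 + 17 = 29.
node-B + node-H: power draw 5 + 8 = 13 ≤ 16, throughput 17 + 16 = 33.
Best is node-B and node-H with total throughput 33.

33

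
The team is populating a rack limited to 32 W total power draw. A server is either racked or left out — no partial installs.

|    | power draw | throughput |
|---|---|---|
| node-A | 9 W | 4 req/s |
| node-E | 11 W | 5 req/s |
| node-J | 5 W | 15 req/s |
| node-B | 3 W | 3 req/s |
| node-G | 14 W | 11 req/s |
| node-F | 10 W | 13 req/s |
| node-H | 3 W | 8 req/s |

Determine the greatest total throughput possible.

Allowing fractional choices, the relaxed optimum would be about 47.6, but servers are indivisible.
node-E + node-J + node-B + node-F + node-H: power draw 11 + 5 + 3 + 10 + 3 = 32 ≤ 32, throughput 5 + 15 + 3 + 13 + 8 = 44.
node-J + node-G + node-F + node-H: power draw 5 + 14 + 10 + 3 = 32 ≤ 32, throughput 15 + 11 + 13 + 8 = 47.
node-A + node-J + node-B + node-F + node-H: power draw 9 + 5 + 3 + 10 + 3 = 30 ≤ 32, throughput 4 + 15 + 3 + 13 + 8 = 43.
Best is node-J, node-G, node-F, and node-H with total throughput 47.

47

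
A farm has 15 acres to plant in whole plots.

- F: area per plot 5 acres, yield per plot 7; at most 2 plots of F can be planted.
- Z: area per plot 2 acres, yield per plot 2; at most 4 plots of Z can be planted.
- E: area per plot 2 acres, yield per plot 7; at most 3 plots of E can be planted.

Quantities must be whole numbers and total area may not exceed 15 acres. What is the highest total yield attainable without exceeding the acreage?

E has the best ratio (7/2); taking only E gives at most 3×7 = 21 (stopped by the supply cap of 3).
Mixing does better — 1×F, 2×Z, and 3×E: area 15 ≤ 15, yield 1·7 + 2·2 + 3·7 = 32.

32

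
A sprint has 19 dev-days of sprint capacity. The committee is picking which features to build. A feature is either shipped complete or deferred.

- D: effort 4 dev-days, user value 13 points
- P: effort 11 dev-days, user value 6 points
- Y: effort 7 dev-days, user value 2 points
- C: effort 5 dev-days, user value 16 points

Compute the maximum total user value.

Take D, Y, and C: effort 4 + 7 + 5 = 16 ≤ 19, user value 13 + 2 + 16 = 31.
No other feasible combination does better.

31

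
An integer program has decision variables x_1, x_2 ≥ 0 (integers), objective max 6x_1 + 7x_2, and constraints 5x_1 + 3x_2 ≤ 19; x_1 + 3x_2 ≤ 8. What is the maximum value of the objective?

Relaxing integrality, the LP optimum is 28.75 at (x_1,x_2) = (2.75, 1.75), which is not an integer point.
(x_1,x_2)=(2,2) is feasible, giving 26.
(x_1,x_2)=(3,1) is feasible, giving 25.
(x_1,x_2)=(1,2) is feasible, giving 20.
(x_1,x_2)=(2,1) is feasible, giving 19.
Maximum is 26 at (x_1,x_2)=(2,2).

26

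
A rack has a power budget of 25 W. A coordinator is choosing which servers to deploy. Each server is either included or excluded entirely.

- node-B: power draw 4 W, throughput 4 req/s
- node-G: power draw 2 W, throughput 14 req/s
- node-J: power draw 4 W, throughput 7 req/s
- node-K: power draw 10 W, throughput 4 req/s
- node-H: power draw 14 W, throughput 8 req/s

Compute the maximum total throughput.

node-G + node-J + node-H: power draw 2 + 4 + 14 = 20 ≤ 25, throughput 14 + 7 + 8 = 29.
node-B + node-G + node-J + node-K: power draw 4 + 2 + 4 + 10 = 20 ≤ 25, throughput 4 + 14 + 7 + 4 = 29.
node-B + node-G + node-J + node-H: power draw 4 + 2 + 4 + 14 = 24 ≤ 25, throughput 4 + 14 + 7 + 8 = 33.
Best is node-B, node-G, node-J, and node-H with total throughput 33.

33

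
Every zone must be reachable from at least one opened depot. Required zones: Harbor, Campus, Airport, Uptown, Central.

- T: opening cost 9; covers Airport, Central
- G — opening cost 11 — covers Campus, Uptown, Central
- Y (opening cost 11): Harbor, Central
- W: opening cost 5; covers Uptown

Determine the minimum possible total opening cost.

Choose T, G, and Y: together they cover Harbor, Campus, Airport, Uptown, Central — every zone.
Total opening cost: 9 + 11 + 11 = 31.
No cover costs less than 31.

31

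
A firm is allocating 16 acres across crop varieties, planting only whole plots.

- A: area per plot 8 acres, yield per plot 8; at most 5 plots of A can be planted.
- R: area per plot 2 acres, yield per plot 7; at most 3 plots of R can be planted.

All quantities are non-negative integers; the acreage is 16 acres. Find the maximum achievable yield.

This is a bounded integer knapsack.
Take 1×A and 3×R: area 14 ≤ 16, yield 1·8 + 3·7 = 29.
R has the best ratio (7/2) and is taken to its limit of 3; remaining capacity is filled optimally with the others.

29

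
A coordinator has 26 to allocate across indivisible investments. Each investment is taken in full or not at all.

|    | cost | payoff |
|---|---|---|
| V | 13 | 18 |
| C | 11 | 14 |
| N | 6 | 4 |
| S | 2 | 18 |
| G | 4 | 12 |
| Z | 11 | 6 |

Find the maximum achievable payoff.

V + S + G: cost 13 + 2 + 4 = 19 ≤ 26, payoff 18 + 18 + 12 = 48.
V + N + S + G: cost 13 + 6 + 2 + 4 = 25 ≤ 26, payoff 18 + 4 + 18 + 12 = 52.
V + C + S: cost 13 + 11 + 2 = 26 ≤ 26, payoff 18 + 14 + 18 = 50.
Best is V, N, S, and G with total payoff 52.

52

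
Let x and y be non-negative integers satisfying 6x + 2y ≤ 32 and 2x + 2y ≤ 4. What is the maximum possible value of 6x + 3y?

12

(x,y)=(2,0): 6·2+2·0=12≤32, 2·2+2·0=4≤4, objective 12.
(x,y)=(1,1): 6·1+2·1=8≤32, 2·1+2·1=4≤4, objective 9.
(x,y)=(1,0): 6·1+2·0=6≤32, 2·1+2·0=2≤4, objective 6.
Maximum is 12 at (x,y)=(2,0).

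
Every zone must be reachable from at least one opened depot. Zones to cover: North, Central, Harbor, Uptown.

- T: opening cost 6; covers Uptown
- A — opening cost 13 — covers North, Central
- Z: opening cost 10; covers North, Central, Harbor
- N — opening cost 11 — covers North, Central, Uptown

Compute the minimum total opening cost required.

This is a weighted set-cover instance.
Choose T and Z: together they cover North, Central, Harbor, Uptown — every zone.
Total opening cost: 6 + 10 = 16.
No cover costs less than 16.

16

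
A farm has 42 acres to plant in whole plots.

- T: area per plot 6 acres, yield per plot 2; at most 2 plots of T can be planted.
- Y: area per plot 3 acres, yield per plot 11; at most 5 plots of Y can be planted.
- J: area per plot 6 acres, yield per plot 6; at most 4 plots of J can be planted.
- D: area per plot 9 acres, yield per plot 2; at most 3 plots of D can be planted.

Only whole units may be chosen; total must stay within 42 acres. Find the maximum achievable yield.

This is a bounded integer knapsack.
Take 5×Y and 4×J: area 39 ≤ 42, yield 5·11 + 4·6 = 79.
Y has the best ratio (11/3) and is taken to its limit of 5; remaining capacity is filled optimally with the others.

79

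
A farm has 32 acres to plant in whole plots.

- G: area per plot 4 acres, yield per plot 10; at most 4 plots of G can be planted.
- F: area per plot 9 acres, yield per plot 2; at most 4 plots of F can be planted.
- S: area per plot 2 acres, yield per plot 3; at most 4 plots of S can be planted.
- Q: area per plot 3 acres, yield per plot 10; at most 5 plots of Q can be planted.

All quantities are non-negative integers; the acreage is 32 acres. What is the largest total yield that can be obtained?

4×G and 5×Q: area 31 ≤ 32, yield 4·10 + 5·10 = 90.
3×G, 2×S, and 5×Q: area 31 ≤ 32, yield 3·10 + 2·3 + 5·10 = 86.
Best is 90.

90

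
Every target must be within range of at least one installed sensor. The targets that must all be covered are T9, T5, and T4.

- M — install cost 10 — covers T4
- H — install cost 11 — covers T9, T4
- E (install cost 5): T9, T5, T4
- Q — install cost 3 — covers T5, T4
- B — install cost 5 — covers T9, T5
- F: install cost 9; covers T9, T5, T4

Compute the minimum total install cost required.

5

This is an integer covering problem.
The greedy cost-per-new-target heuristic would pick Q and E for 8, but a cheaper cover exists.
E alone covers T9, T5, T4 — every target.
Total install cost: 5.
No cover costs less than 5.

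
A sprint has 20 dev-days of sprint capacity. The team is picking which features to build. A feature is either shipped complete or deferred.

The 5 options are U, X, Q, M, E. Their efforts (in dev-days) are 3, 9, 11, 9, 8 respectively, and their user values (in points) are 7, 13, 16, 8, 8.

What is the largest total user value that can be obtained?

29

Allowing fractional choices, the relaxed optimum would be about 31.7, but features are indivisible.
U + X + E: effort 3 + 9 + 8 = 20 ≤ 20, user value 7 + 13 + 8 = 28.
X + Q: effort 9 + 11 = 20 ≤ 20, user value 13 + 16 = 29.
Best is X and Q with total user value 29.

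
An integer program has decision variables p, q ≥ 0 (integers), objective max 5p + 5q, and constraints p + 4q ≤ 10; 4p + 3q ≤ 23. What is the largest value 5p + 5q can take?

The continuous relaxation peaks at (4.77, 1.31) with value 30.38; rounding to a feasible lattice point costs some objective.
(p,q)=(5,1): 1·5+4·1=9≤10, 4·5+3·1=23≤23, objective 30.
(p,q)=(5,0): 1·5+4·0=5≤10, 4·5+3·0=20≤23, objective 25.
(p,q)=(4,1): 1·4+4·1=8≤10, 4·4+3·1=19≤23, objective 25.
(p,q)=(4,0): 1·4+4·0=4≤10, 4·4+3·0=16≤23, objective 20.
No feasible integer point exceeds 30.

30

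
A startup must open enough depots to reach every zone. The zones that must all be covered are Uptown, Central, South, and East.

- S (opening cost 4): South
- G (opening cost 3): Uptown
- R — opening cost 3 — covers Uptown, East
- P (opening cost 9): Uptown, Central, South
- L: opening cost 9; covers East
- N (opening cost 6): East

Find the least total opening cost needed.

This is an integer covering problem.
The greedy cost-per-new-zone heuristic would pick R, S, and P for 16, but a cheaper cover exists.
Choose R and P: together they cover Uptown, Central, South, East — every zone.
Total opening cost: 3 + 9 = 12.
No cover costs less than 12.

12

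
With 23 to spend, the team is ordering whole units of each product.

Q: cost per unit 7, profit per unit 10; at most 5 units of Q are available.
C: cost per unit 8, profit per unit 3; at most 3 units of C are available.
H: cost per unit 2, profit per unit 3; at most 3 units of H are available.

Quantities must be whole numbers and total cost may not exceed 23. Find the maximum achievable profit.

3×Q: cost 21 ≤ 23, profit 3·10 = 30.
3×Q and 1×H: cost 23 ≤ 23, profit 3·10 + 1·3 = 33.
Best is 33.

33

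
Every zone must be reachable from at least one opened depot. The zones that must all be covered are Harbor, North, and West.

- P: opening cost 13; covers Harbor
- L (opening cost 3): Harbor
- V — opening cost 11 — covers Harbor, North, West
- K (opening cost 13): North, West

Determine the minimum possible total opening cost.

11

This is a weighted set-cover instance.
The greedy cost-per-new-zone heuristic would pick L and V for 14, but a cheaper cover exists.
V alone covers Harbor, North, West — every zone.
Total opening cost: 11.
No cover costs less than 11.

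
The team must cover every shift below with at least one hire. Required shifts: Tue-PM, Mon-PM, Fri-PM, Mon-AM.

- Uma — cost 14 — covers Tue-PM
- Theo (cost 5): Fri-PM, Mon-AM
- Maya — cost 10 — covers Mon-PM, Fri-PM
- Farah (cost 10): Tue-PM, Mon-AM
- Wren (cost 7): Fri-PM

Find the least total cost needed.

The greedy cost-per-new-shift heuristic would pick Theo, Maya, and Farah for 25, but a cheaper cover exists.
Choose Maya and Farah: together they cover Tue-PM, Mon-PM, Fri-PM, Mon-AM — every shift.
Total cost: 10 + 10 = 20.
No cover costs less than 20.

20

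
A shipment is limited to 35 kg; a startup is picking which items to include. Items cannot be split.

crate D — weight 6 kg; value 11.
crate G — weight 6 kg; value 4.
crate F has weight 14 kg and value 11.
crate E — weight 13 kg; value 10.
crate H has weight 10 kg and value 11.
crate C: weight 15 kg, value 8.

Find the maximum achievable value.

crate D + crate F + crate H: weight 6 + 14 + 10 = 30 ≤ 35, value 11 + 11 + 11 = 33.
crate D + crate E + crate H: weight 6 + 13 + 10 = 29 ≤ 35, value 11 + 10 + 11 = 32.
crate D + crate G + crate E + crate H: weight 6 + 6 + 13 + 10 = 35 ≤ 35, value 11 + 4 + 10 + 11 = 36.
Best is crate D, crate G, crate E, and crate H with total value 36.

36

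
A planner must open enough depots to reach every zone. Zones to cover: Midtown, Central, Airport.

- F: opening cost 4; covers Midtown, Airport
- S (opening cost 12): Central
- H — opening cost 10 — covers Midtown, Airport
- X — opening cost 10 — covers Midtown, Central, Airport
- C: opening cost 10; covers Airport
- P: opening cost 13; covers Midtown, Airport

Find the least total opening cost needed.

The greedy cost-per-new-zone heuristic would pick F and X for 14, but a cheaper cover exists.
X alone covers Midtown, Central, Airport — every zone.
Total opening cost: 10.
No cover costs less than 10.

10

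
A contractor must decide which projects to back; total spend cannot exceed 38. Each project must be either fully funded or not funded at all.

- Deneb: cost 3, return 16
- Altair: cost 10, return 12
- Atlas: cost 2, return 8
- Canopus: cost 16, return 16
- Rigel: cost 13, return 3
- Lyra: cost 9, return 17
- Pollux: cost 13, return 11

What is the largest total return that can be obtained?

Take Deneb, Altair, Atlas, Lyra, and Pollux: cost 3 + 10 + 2 + 9 + 13 = 37 ≤ 38, return 16 + 12 + 8 + 17 + 11 = 64.
No other feasible combination does better.

64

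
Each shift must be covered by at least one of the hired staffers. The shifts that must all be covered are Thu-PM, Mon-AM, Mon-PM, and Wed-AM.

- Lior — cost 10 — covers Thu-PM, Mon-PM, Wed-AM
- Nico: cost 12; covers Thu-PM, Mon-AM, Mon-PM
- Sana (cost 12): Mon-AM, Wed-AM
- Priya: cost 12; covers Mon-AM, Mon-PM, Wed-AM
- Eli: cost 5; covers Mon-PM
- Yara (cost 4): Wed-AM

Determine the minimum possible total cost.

16

The greedy cost-per-new-shift heuristic would pick Lior and Nico for 22, but a cheaper cover exists.
Choose Nico and Yara: together they cover Thu-PM, Mon-AM, Mon-PM, Wed-AM — every shift.
Total cost: 12 + 4 = 16.
No cover costs less than 16.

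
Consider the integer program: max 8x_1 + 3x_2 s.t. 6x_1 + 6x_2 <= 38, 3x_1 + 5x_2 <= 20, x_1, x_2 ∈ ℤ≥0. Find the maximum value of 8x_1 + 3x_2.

48

The continuous relaxation peaks at (6.33, 0) with value 50.67; rounding to a feasible lattice point costs some objective.
(x_1,x_2)=(6,0): 6·6+6·0=36≤38, 3·6+5·0=18≤20, objective 48.
(x_1,x_2)=(5,1): 6·5+6·1=36≤38, 3·5+5·1=20≤20, objective 43.
(x_1,x_2)=(5,0): 6·5+6·0=30≤38, 3·5+5·0=15≤20, objective 40.
The best lattice point is (6,0), giving 48.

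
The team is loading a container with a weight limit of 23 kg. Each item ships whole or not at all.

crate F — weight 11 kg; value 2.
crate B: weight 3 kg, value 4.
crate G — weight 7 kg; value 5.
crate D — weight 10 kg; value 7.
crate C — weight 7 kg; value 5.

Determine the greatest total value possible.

Allowing fractional choices, the relaxed optimum would be about 18.2, but items are indivisible.
crate B + crate D + crate C: weight 3 + 10 + 7 = 20 ≤ 23, value 4 + 7 + 5 = 16.
crate B + crate G + crate D: weight 3 + 7 + 10 = 20 ≤ 23, value 4 + 5 + 7 = 16.
crate B + crate G + crate C: weight 3 + 7 + 7 = 17 ≤ 23, value 4 + 5 + 5 = 14.
The maximum value is 16; one optimal choice is crate B, crate G, and crate D.

16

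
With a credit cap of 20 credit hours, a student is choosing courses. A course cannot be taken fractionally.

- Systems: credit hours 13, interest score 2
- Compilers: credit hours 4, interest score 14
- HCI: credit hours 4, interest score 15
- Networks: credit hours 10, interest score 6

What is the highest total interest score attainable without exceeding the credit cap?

This is a 0-1 knapsack instance.
Take Compilers, HCI, and Networks: credit hours 4 + 4 + 10 = 18 ≤ 20, interest score 14 + 15 + 6 = 35.
No other feasible combination does better.

35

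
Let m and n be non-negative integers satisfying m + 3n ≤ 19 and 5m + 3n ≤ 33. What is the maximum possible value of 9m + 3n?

The continuous relaxation peaks at (6.6, 0) with value 59.40; rounding to a feasible lattice point costs some objective.
(m,n)=(6,1): 1·6+3·1=9≤19, 5·6+3·1=33≤33, objective 57.
(m,n)=(6,0): 1·6+3·0=6≤19, 5·6+3·0=30≤33, objective 54.
The best lattice point is (6,1), giving 57.

57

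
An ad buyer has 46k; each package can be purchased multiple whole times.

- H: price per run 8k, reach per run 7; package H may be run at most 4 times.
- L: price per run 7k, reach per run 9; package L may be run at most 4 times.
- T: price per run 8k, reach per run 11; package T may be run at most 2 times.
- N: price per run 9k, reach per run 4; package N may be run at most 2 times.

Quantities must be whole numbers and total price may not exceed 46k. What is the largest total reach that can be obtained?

1×H, 3×L, and 2×T: price 45 ≤ 46, reach 1·7 + 3·9 + 2·11 = 56.
4×L and 2×T: price 44 ≤ 46, reach 4·9 + 2·11 = 58.
Best is 58.

58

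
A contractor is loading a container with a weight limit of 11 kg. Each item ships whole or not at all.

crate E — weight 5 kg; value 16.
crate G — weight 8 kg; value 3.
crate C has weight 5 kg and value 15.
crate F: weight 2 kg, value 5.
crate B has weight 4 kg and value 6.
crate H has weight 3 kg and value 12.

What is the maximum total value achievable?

This is an integer program with binary decision variables.
Allowing fractional choices, the relaxed optimum would be about 37.0, but items are indivisible.
crate C + crate F + crate H: weight 5 + 2 + 3 = 10 ≤ 11, value 15 + 5 + 12 = 32.
crate E + crate F + crate H: weight 5 + 2 + 3 = 10 ≤ 11, value 16 + 5 + 12 = 33.
crate E + crate C: weight 5 + 5 = 10 ≤ 11, value 16 + 15 = 31.
Best is crate E, crate F, and crate H with total value 33.

33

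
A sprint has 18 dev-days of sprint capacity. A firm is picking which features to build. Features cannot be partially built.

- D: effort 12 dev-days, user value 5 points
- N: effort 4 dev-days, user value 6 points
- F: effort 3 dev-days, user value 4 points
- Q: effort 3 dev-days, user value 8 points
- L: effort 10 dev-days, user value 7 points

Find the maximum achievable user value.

This is an integer program with binary decision variables.
Take N, Q, and L: effort 4 + 3 + 10 = 17 ≤ 18, user value 6 + 8 + 7 = 21.
No other feasible combination does better.

21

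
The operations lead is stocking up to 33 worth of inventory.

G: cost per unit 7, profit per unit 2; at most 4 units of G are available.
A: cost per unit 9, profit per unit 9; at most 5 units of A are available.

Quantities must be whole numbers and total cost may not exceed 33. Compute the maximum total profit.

27

Take 3×A: cost 27 ≤ 33, profit 3·9 = 27.
No other integer combination yields more.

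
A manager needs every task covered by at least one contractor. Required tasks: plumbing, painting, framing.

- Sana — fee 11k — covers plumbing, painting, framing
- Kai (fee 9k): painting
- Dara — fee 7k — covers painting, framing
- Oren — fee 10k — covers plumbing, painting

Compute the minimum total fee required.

11

This is a weighted set-cover instance.
The greedy cost-per-new-task heuristic would pick Dara and Oren for 17, but a cheaper cover exists.
Sana alone covers plumbing, painting, framing — every task.
Total fee: 11.
No cover costs less than 11.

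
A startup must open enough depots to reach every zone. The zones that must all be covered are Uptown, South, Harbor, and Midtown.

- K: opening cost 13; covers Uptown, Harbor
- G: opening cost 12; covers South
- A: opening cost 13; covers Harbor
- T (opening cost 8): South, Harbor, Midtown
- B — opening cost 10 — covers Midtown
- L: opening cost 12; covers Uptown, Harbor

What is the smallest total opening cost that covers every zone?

Choose T and L: together they cover Uptown, South, Harbor, Midtown — every zone.
Total opening cost: 8 + 12 = 20.

20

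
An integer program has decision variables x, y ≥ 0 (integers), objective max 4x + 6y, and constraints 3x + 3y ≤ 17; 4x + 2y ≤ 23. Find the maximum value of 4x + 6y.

30

Relaxing integrality, the LP optimum is 34.00 at (x,y) = (0, 5.67), which is not an integer point.
(x,y)=(0,5): 3·0+3·5=15≤17, 4·0+2·5=10≤23, objective 30.
(x,y)=(1,4): 3·1+3·4=15≤17, 4·1+2·4=12≤23, objective 28.
(x,y)=(0,4): 3·0+3·4=12≤17, 4·0+2·4=8≤23, objective 24.
No feasible integer point exceeds 30.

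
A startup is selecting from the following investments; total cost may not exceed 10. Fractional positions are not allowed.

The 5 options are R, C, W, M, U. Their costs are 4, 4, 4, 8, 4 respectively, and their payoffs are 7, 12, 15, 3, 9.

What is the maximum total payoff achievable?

27

Allowing fractional choices, the relaxed optimum would be about 31.5, but investments are indivisible.
C + W: cost 4 + 4 = 8 ≤ 10, payoff 12 + 15 = 27.
R + W: cost 4 + 4 = 8 ≤ 10, payoff 7 + 15 = 22.
W + U: cost 4 + 4 = 8 ≤ 10, payoff 15 + 9 = 24.
Best is C and W with total payoff 27.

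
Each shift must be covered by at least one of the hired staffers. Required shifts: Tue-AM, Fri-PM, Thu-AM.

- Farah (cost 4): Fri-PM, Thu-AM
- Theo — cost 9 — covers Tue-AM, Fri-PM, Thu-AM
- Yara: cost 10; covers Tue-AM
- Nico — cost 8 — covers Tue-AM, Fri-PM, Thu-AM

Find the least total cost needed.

8

The greedy cost-per-new-shift heuristic would pick Farah and Nico for 12, but a cheaper cover exists.
Nico alone covers Tue-AM, Fri-PM, Thu-AM — every shift.
Total cost: 8.
No cover costs less than 8.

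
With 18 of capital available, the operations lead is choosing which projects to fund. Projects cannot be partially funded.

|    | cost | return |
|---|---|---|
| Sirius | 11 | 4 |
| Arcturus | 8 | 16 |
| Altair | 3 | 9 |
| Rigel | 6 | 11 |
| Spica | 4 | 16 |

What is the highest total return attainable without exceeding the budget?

Arcturus + Altair + Spica: cost 8 + 3 + 4 = 15 ≤ 18, return 16 + 9 + 16 = 41.
Arcturus + Rigel + Spica: cost 8 + 6 + 4 = 18 ≤ 18, return 16 + 11 + 16 = 43.
Altair + Rigel + Spica: cost 3 + 6 + 4 = 13 ≤ 18, return 9 + 11 + 16 = 36.
Best is Arcturus, Rigel, and Spica with total return 43.

43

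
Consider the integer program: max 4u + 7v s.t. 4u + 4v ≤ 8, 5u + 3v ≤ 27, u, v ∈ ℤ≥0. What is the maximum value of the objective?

(u,v)=(0,2): 4·0+4·2=8≤8, 5·0+3·2=6≤27, objective 14.
(u,v)=(1,1): 4·1+4·1=8≤8, 5·1+3·1=8≤27, objective 11.
(u,v)=(0,1): 4·0+4·1=4≤8, 5·0+3·1=3≤27, objective 7.
Maximum is 14 at (u,v)=(0,2).

14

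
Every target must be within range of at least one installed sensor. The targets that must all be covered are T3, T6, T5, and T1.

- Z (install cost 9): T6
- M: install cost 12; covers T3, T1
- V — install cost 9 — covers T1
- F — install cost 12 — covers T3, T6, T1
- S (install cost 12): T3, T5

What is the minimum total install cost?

24

Choose F and S: together they cover T3, T6, T5, T1 — every target.
Total install cost: 12 + 12 = 24.
No cover costs less than 24.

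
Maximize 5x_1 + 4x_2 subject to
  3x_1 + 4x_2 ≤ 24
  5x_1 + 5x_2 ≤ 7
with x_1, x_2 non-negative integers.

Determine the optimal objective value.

(x_1,x_2)=(1,0): 3·1+4·0=3≤24, 5·1+5·0=5≤7, objective 5.
(x_1,x_2)=(0,1): 3·0+4·1=4≤24, 5·0+5·1=5≤7, objective 4.
(x_1,x_2)=(0,0): 3·0+4·0=0≤24, 5·0+5·0=0≤7, objective 0.
The best lattice point is (1,0), giving 5.

5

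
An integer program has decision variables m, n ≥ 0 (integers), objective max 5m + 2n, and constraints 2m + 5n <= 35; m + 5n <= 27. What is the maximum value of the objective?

The continuous relaxation peaks at (17.5, 0) with value 87.50; rounding to a feasible lattice point costs some objective.
(m,n)=(17,0): 2·17+5·0=34≤35, 1·17+5·0=17≤27, objective 85.
(m,n)=(16,0): 2·16+5·0=32≤35, 1·16+5·0=16≤27, objective 80.
Maximum is 85 at (m,n)=(17,0).

85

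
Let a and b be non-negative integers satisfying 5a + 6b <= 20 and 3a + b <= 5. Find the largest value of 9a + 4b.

The continuous relaxation peaks at (0.769, 2.69) with value 17.69; rounding to a feasible lattice point costs some objective.
(a,b)=(1,2): 5·1+6·2=17≤20, 3·1+1·2=5≤5, objective 17.
(a,b)=(1,1): 5·1+6·1=11≤20, 3·1+1·1=4≤5, objective 13.
(a,b)=(0,3): 5·0+6·3=18≤20, 3·0+1·3=3≤5, objective 12.
(a,b)=(0,2): 5·0+6·2=12≤20, 3·0+1·2=2≤5, objective 8.
Maximum is 17 at (a,b)=(1,2).

17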